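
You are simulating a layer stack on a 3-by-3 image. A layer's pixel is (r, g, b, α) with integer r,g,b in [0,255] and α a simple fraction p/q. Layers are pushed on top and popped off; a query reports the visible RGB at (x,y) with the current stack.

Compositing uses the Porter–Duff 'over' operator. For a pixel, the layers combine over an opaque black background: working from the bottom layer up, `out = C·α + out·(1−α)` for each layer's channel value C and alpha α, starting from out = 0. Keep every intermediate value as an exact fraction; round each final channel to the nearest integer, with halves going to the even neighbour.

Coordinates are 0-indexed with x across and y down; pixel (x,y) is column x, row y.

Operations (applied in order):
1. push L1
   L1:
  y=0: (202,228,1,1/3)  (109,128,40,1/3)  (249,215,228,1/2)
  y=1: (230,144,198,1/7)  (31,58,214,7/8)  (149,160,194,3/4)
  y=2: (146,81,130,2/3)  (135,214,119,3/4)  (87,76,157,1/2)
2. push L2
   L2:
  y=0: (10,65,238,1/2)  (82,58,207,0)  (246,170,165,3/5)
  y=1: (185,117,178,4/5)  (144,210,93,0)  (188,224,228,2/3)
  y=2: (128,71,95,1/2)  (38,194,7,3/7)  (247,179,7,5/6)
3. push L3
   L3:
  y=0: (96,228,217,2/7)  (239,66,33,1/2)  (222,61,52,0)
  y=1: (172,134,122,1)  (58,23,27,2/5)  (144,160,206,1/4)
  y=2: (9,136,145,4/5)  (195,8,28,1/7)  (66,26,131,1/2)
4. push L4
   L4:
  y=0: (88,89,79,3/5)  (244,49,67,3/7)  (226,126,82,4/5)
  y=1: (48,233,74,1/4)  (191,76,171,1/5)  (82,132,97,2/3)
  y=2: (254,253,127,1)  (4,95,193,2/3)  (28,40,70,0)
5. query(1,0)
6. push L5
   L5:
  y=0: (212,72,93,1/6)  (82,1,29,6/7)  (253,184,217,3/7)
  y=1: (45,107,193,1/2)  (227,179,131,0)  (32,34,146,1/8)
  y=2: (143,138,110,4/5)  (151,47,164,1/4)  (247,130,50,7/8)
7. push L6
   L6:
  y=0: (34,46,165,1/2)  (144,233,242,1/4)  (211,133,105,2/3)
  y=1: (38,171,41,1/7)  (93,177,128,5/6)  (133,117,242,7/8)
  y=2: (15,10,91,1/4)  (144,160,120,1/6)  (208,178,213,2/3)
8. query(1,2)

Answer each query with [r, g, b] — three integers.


at x=1,y=0 over L1,L2,L3,L4:
after L1 α=1/3: [109/3, 128/3, 40/3]
after L2 α=0: [109/3, 128/3, 40/3]
after L3 α=1/2: [413/3, 163/3, 139/6]
after L4 α=3/7: [3848/21, 1093/21, 881/21]
rounded: [183, 52, 42]

(1,2) stack=L1,L2,L3,L4,L5,L6; from [0,0,0]:
L1 α=3/4: [405/4, 321/2, 357/4]
L2 α=3/7: [519/7, 1224/7, 54]
L3 α=1/7: [4479/49, 7400/49, 352/7]
L4 α=2/3: [4871/147, 5570/49, 1018/7]
L5 α=1/4: [6135/98, 19013/196, 2101/14]
L6 α=1/6: [14929/196, 126425/1176, 12185/84]
→ [76, 108, 145]


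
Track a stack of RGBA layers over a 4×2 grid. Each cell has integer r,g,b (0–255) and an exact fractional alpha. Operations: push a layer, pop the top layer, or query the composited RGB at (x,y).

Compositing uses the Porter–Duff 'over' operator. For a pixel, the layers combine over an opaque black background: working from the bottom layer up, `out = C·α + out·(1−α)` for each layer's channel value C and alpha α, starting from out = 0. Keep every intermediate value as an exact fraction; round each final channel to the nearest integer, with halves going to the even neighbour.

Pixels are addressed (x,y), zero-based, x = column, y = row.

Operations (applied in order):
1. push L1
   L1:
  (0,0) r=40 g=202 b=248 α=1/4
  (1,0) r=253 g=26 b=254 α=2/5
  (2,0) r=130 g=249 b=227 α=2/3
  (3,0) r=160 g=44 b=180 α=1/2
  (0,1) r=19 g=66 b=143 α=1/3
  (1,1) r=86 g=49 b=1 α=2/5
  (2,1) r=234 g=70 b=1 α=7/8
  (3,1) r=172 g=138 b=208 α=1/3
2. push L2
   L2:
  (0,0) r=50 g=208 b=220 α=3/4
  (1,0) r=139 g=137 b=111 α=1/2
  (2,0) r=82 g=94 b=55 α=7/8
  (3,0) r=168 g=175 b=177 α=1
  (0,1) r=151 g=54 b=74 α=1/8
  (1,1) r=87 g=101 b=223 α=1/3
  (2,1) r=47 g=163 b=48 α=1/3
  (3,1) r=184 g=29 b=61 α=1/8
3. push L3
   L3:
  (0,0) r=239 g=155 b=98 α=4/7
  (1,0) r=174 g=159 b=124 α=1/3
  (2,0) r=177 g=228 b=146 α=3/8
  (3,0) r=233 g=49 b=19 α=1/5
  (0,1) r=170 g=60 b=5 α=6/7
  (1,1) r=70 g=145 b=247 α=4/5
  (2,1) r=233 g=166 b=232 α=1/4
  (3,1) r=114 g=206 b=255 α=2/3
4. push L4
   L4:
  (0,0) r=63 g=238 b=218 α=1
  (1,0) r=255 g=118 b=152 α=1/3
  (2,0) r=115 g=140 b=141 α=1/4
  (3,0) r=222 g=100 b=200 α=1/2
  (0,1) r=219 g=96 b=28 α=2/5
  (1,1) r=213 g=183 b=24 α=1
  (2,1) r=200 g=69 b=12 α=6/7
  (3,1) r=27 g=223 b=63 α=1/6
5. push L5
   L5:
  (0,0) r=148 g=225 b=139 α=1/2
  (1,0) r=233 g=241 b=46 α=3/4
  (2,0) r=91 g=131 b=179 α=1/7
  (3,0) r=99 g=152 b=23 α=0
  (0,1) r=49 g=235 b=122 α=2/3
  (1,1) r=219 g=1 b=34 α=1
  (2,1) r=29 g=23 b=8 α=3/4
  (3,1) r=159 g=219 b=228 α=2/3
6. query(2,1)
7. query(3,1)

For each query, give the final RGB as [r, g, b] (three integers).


at x=2,y=1 over L1,L2,L3,L4,L5:
L1 α=7/8: [819/4, 245/4, 7/8]
L2 α=1/3: [913/6, 571/6, 199/12]
L3 α=1/4: [1379/8, 903/8, 1127/16]
L4 α=6/7: [10979/56, 4215/56, 2279/112]
L5 α=3/4: [15851/224, 8079/224, 4967/448]
→ [71, 36, 11]

at x=3,y=1 over L1,L2,L3,L4,L5:
L1 α=1/3: [172/3, 46, 208/3]
L2 α=1/8: [439/6, 351/8, 1639/24]
L3 α=2/3: [1807/18, 3647/24, 13879/72]
L4 α=1/6: [9521/108, 23587/144, 73931/432]
L5 α=2/3: [43865/324, 86659/432, 270923/1296]
→ [135, 201, 209]


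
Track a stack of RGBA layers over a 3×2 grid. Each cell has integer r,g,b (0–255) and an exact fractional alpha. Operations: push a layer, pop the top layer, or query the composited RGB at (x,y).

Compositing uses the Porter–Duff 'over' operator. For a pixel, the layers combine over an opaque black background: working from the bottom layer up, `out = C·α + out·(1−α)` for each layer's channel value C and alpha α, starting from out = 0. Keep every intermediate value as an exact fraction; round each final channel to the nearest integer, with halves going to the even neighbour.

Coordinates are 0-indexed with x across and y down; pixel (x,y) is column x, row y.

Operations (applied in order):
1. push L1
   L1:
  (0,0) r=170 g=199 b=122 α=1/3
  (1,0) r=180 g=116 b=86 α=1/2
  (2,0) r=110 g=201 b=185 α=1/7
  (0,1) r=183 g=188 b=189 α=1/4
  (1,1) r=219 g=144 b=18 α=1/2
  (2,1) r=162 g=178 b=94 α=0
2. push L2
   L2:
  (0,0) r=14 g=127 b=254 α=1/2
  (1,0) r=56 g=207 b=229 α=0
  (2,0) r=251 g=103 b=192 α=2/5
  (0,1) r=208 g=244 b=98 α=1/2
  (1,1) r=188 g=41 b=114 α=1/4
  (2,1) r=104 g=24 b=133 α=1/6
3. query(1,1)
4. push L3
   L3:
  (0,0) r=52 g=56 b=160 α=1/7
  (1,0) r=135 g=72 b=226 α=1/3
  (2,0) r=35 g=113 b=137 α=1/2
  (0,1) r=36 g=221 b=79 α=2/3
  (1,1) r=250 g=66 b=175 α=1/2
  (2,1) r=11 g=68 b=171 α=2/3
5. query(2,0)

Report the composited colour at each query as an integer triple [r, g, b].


(1,1) stack=L1,L2; from [0,0,0]:
after L1 α=1/2: [219/2, 72, 9]
after L2 α=1/4: [1033/8, 257/4, 141/4]
rounded: [129, 64, 35]

at x=2,y=0 over L1,L2,L3:
after L1 α=1/7: [110/7, 201/7, 185/7]
after L2 α=2/5: [3844/35, 409/7, 3243/35]
after L3 α=1/2: [5069/70, 600/7, 4019/35]
→ [72, 86, 115]


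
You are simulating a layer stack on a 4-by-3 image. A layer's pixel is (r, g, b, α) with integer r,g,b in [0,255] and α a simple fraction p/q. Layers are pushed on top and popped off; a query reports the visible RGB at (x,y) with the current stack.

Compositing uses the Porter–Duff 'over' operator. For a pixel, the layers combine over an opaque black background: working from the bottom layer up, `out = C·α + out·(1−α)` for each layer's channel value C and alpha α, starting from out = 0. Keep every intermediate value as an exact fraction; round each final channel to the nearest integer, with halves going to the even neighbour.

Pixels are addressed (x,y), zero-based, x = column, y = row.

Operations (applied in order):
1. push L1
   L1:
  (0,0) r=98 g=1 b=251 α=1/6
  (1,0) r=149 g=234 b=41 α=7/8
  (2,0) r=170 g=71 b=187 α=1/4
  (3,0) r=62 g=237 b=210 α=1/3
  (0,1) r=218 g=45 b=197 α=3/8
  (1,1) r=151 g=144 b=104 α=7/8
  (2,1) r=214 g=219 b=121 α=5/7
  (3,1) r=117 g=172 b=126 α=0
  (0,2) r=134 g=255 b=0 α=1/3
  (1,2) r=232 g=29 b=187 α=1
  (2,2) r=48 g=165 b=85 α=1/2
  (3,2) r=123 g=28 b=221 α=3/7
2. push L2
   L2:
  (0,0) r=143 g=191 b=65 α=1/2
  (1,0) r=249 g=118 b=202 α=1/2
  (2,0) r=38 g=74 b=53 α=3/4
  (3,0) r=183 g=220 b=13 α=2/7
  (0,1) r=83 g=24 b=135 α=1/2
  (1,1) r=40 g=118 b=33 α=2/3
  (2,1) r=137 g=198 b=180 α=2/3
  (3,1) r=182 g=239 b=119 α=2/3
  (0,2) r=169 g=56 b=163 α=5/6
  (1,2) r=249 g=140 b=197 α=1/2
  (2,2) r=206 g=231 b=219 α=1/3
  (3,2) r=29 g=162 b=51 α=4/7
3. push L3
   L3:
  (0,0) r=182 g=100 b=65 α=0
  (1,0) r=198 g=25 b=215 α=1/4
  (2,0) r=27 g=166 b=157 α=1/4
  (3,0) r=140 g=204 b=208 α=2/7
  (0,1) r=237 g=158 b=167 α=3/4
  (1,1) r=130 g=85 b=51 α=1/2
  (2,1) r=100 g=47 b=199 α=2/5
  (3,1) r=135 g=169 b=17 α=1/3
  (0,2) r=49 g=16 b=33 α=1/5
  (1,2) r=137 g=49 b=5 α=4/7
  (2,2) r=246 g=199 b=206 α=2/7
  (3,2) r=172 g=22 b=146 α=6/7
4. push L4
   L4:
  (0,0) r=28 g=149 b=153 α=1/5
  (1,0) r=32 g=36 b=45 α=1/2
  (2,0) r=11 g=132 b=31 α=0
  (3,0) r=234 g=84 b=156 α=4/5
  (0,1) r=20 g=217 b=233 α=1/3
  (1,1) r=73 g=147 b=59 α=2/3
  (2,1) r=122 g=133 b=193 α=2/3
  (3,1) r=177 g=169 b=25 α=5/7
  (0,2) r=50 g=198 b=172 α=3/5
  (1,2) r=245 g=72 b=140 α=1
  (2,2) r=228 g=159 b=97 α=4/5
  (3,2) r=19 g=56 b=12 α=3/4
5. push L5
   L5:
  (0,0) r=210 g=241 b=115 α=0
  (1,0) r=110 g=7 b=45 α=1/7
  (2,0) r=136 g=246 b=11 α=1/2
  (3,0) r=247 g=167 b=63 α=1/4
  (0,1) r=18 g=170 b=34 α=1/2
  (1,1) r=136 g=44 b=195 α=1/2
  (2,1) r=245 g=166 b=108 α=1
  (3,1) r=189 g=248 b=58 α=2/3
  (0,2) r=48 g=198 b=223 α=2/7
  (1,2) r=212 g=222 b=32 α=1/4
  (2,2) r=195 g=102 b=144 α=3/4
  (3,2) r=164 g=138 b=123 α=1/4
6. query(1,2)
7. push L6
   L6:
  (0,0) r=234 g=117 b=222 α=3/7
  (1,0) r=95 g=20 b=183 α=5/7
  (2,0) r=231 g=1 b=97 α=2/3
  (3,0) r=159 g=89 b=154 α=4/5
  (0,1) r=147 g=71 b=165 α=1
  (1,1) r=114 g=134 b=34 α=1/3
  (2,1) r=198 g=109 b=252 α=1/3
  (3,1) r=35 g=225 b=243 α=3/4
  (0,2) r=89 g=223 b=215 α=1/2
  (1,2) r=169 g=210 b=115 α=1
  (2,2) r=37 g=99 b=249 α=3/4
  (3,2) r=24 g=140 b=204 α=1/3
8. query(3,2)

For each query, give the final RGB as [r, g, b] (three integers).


(1,2) stack=L1,L2,L3,L4,L5; from [0,0,0]:
after L1 α=1: [232, 29, 187]
after L2 α=1/2: [481/2, 169/2, 192]
after L3 α=4/7: [2539/14, 899/14, 596/7]
after L4 α=1: [245, 72, 140]
after L5 α=1/4: [947/4, 219/2, 113]
= [237, 110, 113]

(3,2) stack=L1,L2,L3,L4,L5,L6; from [0,0,0]:
after L1 α=3/7: [369/7, 12, 663/7]
after L2 α=4/7: [1919/49, 684/7, 3417/49]
after L3 α=6/7: [52487/343, 1608/49, 46341/343]
after L4 α=3/4: [36019/686, 2460/49, 58689/1372]
after L5 α=1/4: [220561/2744, 7071/98, 344823/5488]
after L6 α=1/3: [253489/4116, 13931/147, 301533/2744]
→ [62, 95, 110]


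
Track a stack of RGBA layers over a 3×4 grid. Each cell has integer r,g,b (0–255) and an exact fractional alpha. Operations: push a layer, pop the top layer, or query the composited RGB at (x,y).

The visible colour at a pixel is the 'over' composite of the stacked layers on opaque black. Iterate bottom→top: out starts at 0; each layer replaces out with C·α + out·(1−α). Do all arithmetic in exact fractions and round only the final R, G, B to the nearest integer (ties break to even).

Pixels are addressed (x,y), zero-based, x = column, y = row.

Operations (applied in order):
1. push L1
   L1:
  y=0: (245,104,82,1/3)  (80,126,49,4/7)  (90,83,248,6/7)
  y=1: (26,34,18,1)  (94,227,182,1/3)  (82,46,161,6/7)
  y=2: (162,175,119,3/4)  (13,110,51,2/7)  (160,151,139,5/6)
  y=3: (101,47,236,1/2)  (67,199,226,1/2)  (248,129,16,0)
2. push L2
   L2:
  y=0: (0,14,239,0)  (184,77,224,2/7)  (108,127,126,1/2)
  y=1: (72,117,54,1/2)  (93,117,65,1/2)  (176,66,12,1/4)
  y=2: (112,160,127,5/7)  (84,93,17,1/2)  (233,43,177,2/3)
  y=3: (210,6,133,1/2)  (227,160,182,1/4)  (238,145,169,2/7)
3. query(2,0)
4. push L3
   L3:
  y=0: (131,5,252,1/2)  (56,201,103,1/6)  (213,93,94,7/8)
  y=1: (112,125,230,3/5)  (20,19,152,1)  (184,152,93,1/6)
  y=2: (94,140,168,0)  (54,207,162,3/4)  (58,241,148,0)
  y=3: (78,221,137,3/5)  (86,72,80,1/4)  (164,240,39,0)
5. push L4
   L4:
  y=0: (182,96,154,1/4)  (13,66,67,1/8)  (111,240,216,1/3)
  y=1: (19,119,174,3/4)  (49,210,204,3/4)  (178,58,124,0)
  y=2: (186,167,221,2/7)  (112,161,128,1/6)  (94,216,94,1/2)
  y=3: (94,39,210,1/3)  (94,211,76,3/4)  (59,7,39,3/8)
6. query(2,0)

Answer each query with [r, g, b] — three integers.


at x=2,y=0 over L1,L2:
L1 α=6/7: [540/7, 498/7, 1488/7]
L2 α=1/2: [648/7, 1387/14, 1185/7]
rounded: [93, 99, 169]

at x=2,y=0 over L1,L2,L3,L4:
after L1 α=6/7: [540/7, 498/7, 1488/7]
after L2 α=1/2: [648/7, 1387/14, 1185/7]
after L3 α=7/8: [11085/56, 10501/112, 5791/56]
after L4 α=1/3: [4731/28, 23941/168, 11839/84]
= [169, 143, 141]


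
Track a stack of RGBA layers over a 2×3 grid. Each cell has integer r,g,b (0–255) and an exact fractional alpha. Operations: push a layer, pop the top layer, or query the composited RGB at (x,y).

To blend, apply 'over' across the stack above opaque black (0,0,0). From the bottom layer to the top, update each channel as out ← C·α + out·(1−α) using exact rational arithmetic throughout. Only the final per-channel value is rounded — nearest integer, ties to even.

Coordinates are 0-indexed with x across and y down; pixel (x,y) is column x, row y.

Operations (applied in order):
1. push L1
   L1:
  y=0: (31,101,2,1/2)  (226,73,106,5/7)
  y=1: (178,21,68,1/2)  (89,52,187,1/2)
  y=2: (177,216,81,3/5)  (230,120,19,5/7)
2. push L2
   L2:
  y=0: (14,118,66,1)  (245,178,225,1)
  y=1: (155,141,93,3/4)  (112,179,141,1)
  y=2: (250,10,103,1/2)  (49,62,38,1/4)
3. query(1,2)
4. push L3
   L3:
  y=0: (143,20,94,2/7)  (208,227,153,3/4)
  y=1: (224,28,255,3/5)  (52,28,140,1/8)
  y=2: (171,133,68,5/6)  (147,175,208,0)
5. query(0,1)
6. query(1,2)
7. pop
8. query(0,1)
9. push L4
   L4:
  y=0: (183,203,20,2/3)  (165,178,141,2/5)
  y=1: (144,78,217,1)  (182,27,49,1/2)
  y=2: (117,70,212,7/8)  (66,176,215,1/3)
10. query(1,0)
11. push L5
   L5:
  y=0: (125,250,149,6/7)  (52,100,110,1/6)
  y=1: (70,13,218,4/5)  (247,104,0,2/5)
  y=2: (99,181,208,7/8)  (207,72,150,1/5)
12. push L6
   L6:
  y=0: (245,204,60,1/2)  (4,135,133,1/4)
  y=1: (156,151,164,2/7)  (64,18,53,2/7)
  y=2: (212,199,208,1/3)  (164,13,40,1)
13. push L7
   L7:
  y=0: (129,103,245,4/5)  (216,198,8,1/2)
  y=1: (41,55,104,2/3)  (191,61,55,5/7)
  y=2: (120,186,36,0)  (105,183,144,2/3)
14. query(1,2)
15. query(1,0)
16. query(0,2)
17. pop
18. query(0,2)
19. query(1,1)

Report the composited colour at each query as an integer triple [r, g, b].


query (1,2) [L1,L2] — begin 0,0,0
+L1 (α=5/7) → [1150/7, 600/7, 95/7]
+L2 (α=1/4) → [3793/28, 1117/14, 551/28]
rounded: [135, 80, 20]

(0,1) stack=L1,L2,L3; from [0,0,0]:
+L1 (α=1/2) → [89, 21/2, 34]
+L2 (α=3/4) → [277/2, 867/8, 313/4]
+L3 (α=3/5) → [949/5, 1203/20, 1843/10]
→ [190, 60, 184]

(1,2) stack=L1,L2,L3; from [0,0,0]:
after L1 α=5/7: [1150/7, 600/7, 95/7]
after L2 α=1/4: [3793/28, 1117/14, 551/28]
after L3 α=0: [3793/28, 1117/14, 551/28]
= [135, 80, 20]

at x=0,y=1 over L1,L2:
L1 α=1/2: [89, 21/2, 34]
L2 α=3/4: [277/2, 867/8, 313/4]
= [138, 108, 78]

query (1,0) [L1,L2,L4] — begin 0,0,0
after L1 α=5/7: [1130/7, 365/7, 530/7]
after L2 α=1: [245, 178, 225]
after L4 α=2/5: [213, 178, 957/5]
→ [213, 178, 191]

query (1,2) [L1,L2,L4,L5,L6,L7] — begin 0,0,0
after L1 α=5/7: [1150/7, 600/7, 95/7]
after L2 α=1/4: [3793/28, 1117/14, 551/28]
after L4 α=1/3: [4717/42, 783/7, 1187/14]
after L5 α=1/5: [13781/105, 3636/35, 3424/35]
after L6 α=1: [164, 13, 40]
after L7 α=2/3: [374/3, 379/3, 328/3]
→ [125, 126, 109]

query (1,0) [L1,L2,L4,L5,L6,L7] — begin 0,0,0
after L1 α=5/7: [1130/7, 365/7, 530/7]
after L2 α=1: [245, 178, 225]
after L4 α=2/5: [213, 178, 957/5]
after L5 α=1/6: [1117/6, 165, 1067/6]
after L6 α=1/4: [1125/8, 315/2, 1333/8]
after L7 α=1/2: [2853/16, 711/4, 1397/16]
rounded: [178, 178, 87]

query (0,2) [L1,L2,L4,L5,L6,L7] — begin 0,0,0
after L1 α=3/5: [531/5, 648/5, 243/5]
after L2 α=1/2: [1781/10, 349/5, 379/5]
after L4 α=7/8: [9971/80, 2799/40, 7799/40]
after L5 α=7/8: [65411/640, 53479/320, 66039/320]
after L6 α=1/3: [44417/320, 85319/480, 99319/480]
after L7 α=0: [44417/320, 85319/480, 99319/480]
→ [139, 178, 207]

(0,2) stack=L1,L2,L4,L5,L6; from [0,0,0]:
+L1 (α=3/5) → [531/5, 648/5, 243/5]
+L2 (α=1/2) → [1781/10, 349/5, 379/5]
+L4 (α=7/8) → [9971/80, 2799/40, 7799/40]
+L5 (α=7/8) → [65411/640, 53479/320, 66039/320]
+L6 (α=1/3) → [44417/320, 85319/480, 99319/480]
→ [139, 178, 207]

(1,1) stack=L1,L2,L4,L5,L6; from [0,0,0]:
after L1 α=1/2: [89/2, 26, 187/2]
after L2 α=1: [112, 179, 141]
after L4 α=1/2: [147, 103, 95]
after L5 α=2/5: [187, 517/5, 57]
after L6 α=2/7: [1063/7, 79, 391/7]
rounded: [152, 79, 56]


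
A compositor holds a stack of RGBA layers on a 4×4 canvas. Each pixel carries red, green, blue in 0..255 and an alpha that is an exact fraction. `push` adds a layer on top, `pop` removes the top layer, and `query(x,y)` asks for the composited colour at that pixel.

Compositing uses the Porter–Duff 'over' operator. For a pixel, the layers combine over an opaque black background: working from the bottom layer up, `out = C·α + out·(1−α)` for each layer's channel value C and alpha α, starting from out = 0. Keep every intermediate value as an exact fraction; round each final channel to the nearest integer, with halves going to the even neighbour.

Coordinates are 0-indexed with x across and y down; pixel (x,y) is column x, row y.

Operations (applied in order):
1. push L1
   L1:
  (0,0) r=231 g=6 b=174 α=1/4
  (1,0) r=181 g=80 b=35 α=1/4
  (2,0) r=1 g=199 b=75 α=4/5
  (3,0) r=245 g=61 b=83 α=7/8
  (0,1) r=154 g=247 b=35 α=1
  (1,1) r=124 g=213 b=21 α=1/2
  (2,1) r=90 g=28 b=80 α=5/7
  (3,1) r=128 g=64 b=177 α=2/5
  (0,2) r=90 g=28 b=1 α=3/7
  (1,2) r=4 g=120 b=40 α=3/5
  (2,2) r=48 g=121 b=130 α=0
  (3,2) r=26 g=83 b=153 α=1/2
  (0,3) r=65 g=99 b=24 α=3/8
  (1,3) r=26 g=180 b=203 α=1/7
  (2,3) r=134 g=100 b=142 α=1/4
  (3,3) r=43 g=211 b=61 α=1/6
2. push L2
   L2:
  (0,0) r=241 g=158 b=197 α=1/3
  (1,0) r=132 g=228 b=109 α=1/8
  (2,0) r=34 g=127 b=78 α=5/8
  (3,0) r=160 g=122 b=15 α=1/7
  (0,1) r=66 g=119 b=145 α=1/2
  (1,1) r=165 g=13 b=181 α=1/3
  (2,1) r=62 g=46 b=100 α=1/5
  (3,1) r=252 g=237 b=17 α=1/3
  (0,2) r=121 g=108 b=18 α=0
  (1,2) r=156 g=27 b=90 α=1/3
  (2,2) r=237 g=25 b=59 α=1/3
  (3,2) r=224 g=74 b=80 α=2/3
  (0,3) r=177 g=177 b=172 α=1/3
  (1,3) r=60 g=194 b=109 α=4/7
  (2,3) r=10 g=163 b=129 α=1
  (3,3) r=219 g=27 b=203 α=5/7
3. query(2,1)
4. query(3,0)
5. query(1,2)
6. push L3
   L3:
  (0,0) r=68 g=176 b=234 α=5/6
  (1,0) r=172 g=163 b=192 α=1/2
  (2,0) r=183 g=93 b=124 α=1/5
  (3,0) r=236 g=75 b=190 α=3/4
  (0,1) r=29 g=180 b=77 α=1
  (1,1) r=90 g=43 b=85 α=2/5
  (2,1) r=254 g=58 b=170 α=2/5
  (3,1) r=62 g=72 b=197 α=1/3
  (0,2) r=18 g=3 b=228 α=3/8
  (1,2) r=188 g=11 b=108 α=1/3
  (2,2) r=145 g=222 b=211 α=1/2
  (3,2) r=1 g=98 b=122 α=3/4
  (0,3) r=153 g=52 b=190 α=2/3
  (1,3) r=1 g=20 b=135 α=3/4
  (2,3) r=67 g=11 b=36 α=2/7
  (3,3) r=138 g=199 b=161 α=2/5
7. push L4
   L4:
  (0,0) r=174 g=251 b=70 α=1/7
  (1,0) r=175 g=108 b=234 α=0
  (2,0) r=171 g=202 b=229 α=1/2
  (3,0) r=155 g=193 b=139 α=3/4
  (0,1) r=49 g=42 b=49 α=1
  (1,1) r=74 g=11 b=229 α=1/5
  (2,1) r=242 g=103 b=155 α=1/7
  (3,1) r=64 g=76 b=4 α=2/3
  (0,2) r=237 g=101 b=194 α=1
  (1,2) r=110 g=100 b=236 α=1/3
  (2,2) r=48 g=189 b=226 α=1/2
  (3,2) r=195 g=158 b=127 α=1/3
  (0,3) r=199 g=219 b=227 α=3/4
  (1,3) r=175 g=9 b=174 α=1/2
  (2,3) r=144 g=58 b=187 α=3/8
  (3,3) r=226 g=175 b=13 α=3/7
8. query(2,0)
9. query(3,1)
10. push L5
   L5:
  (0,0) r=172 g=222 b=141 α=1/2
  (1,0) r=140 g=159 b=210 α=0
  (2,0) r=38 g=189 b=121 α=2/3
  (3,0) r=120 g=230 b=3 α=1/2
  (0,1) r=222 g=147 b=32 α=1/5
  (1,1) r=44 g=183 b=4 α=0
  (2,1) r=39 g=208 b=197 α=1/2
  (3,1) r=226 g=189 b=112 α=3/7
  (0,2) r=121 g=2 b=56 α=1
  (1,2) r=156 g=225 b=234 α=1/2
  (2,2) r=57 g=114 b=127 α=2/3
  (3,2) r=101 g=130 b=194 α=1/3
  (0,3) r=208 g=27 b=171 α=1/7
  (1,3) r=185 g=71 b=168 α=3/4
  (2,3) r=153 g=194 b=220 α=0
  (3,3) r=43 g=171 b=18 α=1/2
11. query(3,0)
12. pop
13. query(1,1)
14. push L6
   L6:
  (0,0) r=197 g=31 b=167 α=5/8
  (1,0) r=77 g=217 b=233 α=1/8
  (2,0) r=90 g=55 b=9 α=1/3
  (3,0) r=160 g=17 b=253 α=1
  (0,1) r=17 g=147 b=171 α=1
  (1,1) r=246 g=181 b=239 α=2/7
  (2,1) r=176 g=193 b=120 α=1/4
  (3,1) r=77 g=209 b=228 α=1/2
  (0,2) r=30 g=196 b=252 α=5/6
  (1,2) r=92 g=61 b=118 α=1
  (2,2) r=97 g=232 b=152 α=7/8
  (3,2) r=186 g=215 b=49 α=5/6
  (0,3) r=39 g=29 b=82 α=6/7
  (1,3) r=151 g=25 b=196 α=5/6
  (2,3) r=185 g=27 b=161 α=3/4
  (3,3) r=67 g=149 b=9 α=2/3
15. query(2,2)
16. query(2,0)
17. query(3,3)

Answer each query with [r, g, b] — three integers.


query (2,1) [L1,L2] — begin 0,0,0
L1 α=5/7: [450/7, 20, 400/7]
L2 α=1/5: [2234/35, 126/5, 460/7]
rounded: [64, 25, 66]

at x=3,y=0 over L1,L2:
+L1 (α=7/8) → [1715/8, 427/8, 581/8]
+L2 (α=1/7) → [5785/28, 1769/28, 1803/28]
= [207, 63, 64]

at x=1,y=2 over L1,L2:
L1 α=3/5: [12/5, 72, 24]
L2 α=1/3: [268/5, 57, 46]
= [54, 57, 46]

at x=2,y=0 over L1,L2,L3,L4:
after L1 α=4/5: [4/5, 796/5, 60]
after L2 α=5/8: [431/20, 5563/40, 285/4]
after L3 α=1/5: [1346/25, 6493/50, 409/5]
after L4 α=1/2: [5621/50, 16593/100, 777/5]
rounded: [112, 166, 155]

(3,1) stack=L1,L2,L3,L4; from [0,0,0]:
after L1 α=2/5: [256/5, 128/5, 354/5]
after L2 α=1/3: [1772/15, 1441/15, 793/15]
after L3 α=1/3: [4474/45, 3962/45, 4541/45]
after L4 α=2/3: [10234/135, 10802/135, 4901/135]
= [76, 80, 36]

query (3,0) [L1,L2,L3,L4,L5] — begin 0,0,0
L1 α=7/8: [1715/8, 427/8, 581/8]
L2 α=1/7: [5785/28, 1769/28, 1803/28]
L3 α=3/4: [25609/112, 8069/112, 17763/112]
L4 α=3/4: [77689/448, 72917/448, 64467/448]
L5 α=1/2: [131449/896, 175957/896, 65811/896]
rounded: [147, 196, 73]

query (1,1) [L1,L2,L3,L4] — begin 0,0,0
+L1 (α=1/2) → [62, 213/2, 21/2]
+L2 (α=1/3) → [289/3, 226/3, 202/3]
+L3 (α=2/5) → [469/5, 312/5, 372/5]
+L4 (α=1/5) → [2246/25, 1303/25, 2633/25]
rounded: [90, 52, 105]

(2,2) stack=L1,L2,L3,L4,L6; from [0,0,0]:
+L1 (α=0) → [0, 0, 0]
+L2 (α=1/3) → [79, 25/3, 59/3]
+L3 (α=1/2) → [112, 691/6, 346/3]
+L4 (α=1/2) → [80, 1825/12, 512/3]
+L6 (α=7/8) → [759/8, 21313/96, 463/3]
= [95, 222, 154]

query (2,0) [L1,L2,L3,L4,L6] — begin 0,0,0
after L1 α=4/5: [4/5, 796/5, 60]
after L2 α=5/8: [431/20, 5563/40, 285/4]
after L3 α=1/5: [1346/25, 6493/50, 409/5]
after L4 α=1/2: [5621/50, 16593/100, 777/5]
after L6 α=1/3: [7871/75, 19343/150, 533/5]
rounded: [105, 129, 107]

(3,3) stack=L1,L2,L3,L4,L6; from [0,0,0]:
after L1 α=1/6: [43/6, 211/6, 61/6]
after L2 α=5/7: [3328/21, 88/3, 3106/21]
after L3 α=2/5: [1052/7, 486/5, 1072/7]
after L4 α=3/7: [8954/49, 4569/35, 4561/49]
after L6 α=2/3: [15520/147, 14999/105, 5443/147]
= [106, 143, 37]


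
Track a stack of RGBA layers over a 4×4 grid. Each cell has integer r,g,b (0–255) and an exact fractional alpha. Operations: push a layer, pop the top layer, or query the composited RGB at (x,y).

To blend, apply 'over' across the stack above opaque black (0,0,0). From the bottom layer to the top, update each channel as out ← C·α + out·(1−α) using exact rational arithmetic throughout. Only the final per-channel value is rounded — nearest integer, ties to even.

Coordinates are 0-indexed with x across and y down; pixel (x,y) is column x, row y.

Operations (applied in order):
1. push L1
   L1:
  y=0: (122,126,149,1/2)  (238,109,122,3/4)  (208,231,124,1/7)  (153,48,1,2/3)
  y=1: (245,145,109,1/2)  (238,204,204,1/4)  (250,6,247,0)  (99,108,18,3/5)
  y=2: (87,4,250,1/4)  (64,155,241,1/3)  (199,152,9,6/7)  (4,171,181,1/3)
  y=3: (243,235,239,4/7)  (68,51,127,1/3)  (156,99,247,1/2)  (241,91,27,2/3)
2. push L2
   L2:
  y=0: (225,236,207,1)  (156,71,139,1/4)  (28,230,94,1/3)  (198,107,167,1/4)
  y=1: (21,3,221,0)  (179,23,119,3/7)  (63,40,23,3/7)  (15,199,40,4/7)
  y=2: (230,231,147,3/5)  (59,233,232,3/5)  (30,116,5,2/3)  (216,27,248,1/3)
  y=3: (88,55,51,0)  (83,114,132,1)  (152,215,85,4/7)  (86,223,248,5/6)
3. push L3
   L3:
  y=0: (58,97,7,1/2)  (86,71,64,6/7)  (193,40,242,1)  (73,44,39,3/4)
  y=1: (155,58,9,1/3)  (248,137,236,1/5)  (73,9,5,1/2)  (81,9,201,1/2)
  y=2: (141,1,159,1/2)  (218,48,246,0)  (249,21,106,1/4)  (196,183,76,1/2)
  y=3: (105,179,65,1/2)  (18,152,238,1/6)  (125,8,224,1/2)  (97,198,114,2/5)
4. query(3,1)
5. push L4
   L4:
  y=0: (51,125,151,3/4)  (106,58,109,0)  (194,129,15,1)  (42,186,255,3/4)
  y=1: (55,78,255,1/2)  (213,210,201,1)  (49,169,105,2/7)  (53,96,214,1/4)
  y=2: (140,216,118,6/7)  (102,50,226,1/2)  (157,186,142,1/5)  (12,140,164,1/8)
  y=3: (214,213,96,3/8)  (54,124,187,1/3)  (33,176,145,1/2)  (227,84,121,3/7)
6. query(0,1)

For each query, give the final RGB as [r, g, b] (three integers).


at x=3,y=1 over L1,L2,L3:
after L1 α=3/5: [297/5, 324/5, 54/5]
after L2 α=4/7: [1191/35, 4952/35, 962/35]
after L3 α=1/2: [2013/35, 5267/70, 7997/70]
rounded: [58, 75, 114]

at x=0,y=1 over L1,L2,L3,L4:
L1 α=1/2: [245/2, 145/2, 109/2]
L2 α=0: [245/2, 145/2, 109/2]
L3 α=1/3: [400/3, 203/3, 118/3]
L4 α=1/2: [565/6, 437/6, 883/6]
→ [94, 73, 147]


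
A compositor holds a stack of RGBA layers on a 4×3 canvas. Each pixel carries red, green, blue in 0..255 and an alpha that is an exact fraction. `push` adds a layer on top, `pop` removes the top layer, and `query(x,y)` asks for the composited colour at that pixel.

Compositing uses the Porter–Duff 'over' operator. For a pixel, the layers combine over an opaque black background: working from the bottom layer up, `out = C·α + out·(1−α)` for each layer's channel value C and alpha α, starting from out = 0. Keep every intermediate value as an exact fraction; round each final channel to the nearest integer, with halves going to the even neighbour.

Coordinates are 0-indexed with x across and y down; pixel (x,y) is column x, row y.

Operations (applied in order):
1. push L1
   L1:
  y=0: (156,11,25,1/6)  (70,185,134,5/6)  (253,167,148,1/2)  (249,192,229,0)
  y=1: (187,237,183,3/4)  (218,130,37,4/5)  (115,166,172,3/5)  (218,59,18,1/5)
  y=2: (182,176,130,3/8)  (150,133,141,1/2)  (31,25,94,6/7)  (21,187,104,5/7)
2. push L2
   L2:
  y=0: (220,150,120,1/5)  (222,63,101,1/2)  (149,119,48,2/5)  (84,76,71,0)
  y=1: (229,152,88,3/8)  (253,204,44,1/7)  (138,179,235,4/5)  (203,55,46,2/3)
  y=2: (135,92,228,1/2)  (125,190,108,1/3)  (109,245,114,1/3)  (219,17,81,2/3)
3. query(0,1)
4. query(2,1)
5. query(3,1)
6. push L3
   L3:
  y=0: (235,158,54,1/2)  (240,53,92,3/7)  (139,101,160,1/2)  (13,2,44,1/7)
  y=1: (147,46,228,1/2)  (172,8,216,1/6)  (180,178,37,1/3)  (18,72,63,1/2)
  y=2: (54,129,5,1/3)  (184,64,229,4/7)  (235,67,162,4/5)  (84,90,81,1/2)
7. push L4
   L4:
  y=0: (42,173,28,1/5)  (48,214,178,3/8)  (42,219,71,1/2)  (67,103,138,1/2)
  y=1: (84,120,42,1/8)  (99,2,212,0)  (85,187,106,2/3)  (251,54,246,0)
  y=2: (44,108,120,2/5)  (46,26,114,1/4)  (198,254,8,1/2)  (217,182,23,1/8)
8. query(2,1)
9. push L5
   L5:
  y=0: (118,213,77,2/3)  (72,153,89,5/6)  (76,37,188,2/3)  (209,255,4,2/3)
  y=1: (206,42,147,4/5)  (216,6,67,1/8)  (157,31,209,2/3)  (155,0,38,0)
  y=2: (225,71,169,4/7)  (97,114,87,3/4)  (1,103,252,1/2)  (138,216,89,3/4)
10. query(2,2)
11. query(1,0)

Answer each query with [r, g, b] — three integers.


(0,1) stack=L1,L2; from [0,0,0]:
after L1 α=3/4: [561/4, 711/4, 549/4]
after L2 α=3/8: [5553/32, 5379/32, 3801/32]
rounded: [174, 168, 119]

query (2,1) [L1,L2] — begin 0,0,0
L1 α=3/5: [69, 498/5, 516/5]
L2 α=4/5: [621/5, 4078/25, 5216/25]
= [124, 163, 209]

at x=3,y=1 over L1,L2:
L1 α=1/5: [218/5, 59/5, 18/5]
L2 α=2/3: [2248/15, 203/5, 478/15]
= [150, 41, 32]

(2,1) stack=L1,L2,L3,L4; from [0,0,0]:
after L1 α=3/5: [69, 498/5, 516/5]
after L2 α=4/5: [621/5, 4078/25, 5216/25]
after L3 α=1/3: [714/5, 4202/25, 11357/75]
after L4 α=2/3: [1564/15, 13552/75, 27257/225]
rounded: [104, 181, 121]

(2,2) stack=L1,L2,L3,L4,L5; from [0,0,0]:
after L1 α=6/7: [186/7, 150/7, 564/7]
after L2 α=1/3: [1135/21, 2015/21, 642/7]
after L3 α=4/5: [4175/21, 7643/105, 5178/35]
after L4 α=1/2: [8333/42, 34313/210, 2729/35]
after L5 α=1/2: [8375/84, 55943/420, 11549/70]
→ [100, 133, 165]

at x=1,y=0 over L1,L2,L3,L4,L5:
L1 α=5/6: [175/3, 925/6, 335/3]
L2 α=1/2: [841/6, 1303/12, 319/3]
L3 α=3/7: [3842/21, 1780/21, 2104/21]
L4 α=3/8: [11117/84, 11191/84, 10867/84]
L5 α=5/6: [41357/504, 75451/504, 48247/504]
= [82, 150, 96]


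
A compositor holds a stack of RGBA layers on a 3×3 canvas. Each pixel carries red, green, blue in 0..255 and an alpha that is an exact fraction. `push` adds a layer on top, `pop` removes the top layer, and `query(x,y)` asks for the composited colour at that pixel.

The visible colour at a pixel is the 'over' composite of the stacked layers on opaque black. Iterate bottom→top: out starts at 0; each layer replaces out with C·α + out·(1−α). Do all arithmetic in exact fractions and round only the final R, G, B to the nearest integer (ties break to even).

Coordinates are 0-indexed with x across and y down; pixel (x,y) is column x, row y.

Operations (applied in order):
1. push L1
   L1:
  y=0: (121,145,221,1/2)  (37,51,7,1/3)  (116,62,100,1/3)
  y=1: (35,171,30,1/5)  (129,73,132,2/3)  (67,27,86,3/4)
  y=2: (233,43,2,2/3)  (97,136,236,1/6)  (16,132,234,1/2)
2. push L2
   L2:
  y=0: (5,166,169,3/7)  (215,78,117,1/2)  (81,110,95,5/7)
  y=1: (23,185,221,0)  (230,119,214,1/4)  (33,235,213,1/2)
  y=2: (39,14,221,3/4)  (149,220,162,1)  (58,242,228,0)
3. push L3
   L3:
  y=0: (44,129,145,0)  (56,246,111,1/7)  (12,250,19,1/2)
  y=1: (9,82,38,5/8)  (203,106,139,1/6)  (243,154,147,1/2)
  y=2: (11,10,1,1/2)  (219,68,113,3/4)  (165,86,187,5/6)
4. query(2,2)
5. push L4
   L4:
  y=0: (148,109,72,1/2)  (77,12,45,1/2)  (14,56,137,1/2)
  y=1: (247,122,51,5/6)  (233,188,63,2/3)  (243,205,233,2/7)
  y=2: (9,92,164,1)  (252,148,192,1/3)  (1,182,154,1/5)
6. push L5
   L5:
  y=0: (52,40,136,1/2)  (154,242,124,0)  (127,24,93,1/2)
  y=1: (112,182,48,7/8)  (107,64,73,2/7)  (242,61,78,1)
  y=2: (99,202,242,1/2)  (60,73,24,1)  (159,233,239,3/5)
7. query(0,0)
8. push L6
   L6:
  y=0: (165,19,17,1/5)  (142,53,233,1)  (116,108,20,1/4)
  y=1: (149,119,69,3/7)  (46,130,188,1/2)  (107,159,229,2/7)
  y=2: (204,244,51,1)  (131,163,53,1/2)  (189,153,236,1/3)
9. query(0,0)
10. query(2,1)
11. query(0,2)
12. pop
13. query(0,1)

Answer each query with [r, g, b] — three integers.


(2,2) stack=L1,L2,L3; from [0,0,0]:
+L1 (α=1/2) → [8, 66, 117]
+L2 (α=0) → [8, 66, 117]
+L3 (α=5/6) → [833/6, 248/3, 526/3]
rounded: [139, 83, 175]

at x=0,y=0 over L1,L2,L3,L4,L5:
+L1 (α=1/2) → [121/2, 145/2, 221/2]
+L2 (α=3/7) → [257/7, 788/7, 949/7]
+L3 (α=0) → [257/7, 788/7, 949/7]
+L4 (α=1/2) → [1293/14, 1551/14, 1453/14]
+L5 (α=1/2) → [2021/28, 2111/28, 3357/28]
= [72, 75, 120]

at x=0,y=0 over L1,L2,L3,L4,L5,L6:
after L1 α=1/2: [121/2, 145/2, 221/2]
after L2 α=3/7: [257/7, 788/7, 949/7]
after L3 α=0: [257/7, 788/7, 949/7]
after L4 α=1/2: [1293/14, 1551/14, 1453/14]
after L5 α=1/2: [2021/28, 2111/28, 3357/28]
after L6 α=1/5: [3176/35, 2244/35, 3476/35]
= [91, 64, 99]

(2,1) stack=L1,L2,L3,L4,L5,L6; from [0,0,0]:
L1 α=3/4: [201/4, 81/4, 129/2]
L2 α=1/2: [333/8, 1021/8, 555/4]
L3 α=1/2: [2277/16, 2253/16, 1143/8]
L4 α=2/7: [19161/112, 17825/112, 1349/8]
L5 α=1: [242, 61, 78]
L6 α=2/7: [1424/7, 89, 848/7]
= [203, 89, 121]

at x=0,y=2 over L1,L2,L3,L4,L5,L6:
after L1 α=2/3: [466/3, 86/3, 4/3]
after L2 α=3/4: [817/12, 53/3, 1993/12]
after L3 α=1/2: [949/24, 83/6, 2005/24]
after L4 α=1: [9, 92, 164]
after L5 α=1/2: [54, 147, 203]
after L6 α=1: [204, 244, 51]
→ [204, 244, 51]

query (0,1) [L1,L2,L3,L4,L5] — begin 0,0,0
L1 α=1/5: [7, 171/5, 6]
L2 α=0: [7, 171/5, 6]
L3 α=5/8: [33/4, 2563/40, 26]
L4 α=5/6: [4973/24, 26963/240, 281/6]
L5 α=7/8: [23789/192, 332723/1920, 2297/48]
→ [124, 173, 48]


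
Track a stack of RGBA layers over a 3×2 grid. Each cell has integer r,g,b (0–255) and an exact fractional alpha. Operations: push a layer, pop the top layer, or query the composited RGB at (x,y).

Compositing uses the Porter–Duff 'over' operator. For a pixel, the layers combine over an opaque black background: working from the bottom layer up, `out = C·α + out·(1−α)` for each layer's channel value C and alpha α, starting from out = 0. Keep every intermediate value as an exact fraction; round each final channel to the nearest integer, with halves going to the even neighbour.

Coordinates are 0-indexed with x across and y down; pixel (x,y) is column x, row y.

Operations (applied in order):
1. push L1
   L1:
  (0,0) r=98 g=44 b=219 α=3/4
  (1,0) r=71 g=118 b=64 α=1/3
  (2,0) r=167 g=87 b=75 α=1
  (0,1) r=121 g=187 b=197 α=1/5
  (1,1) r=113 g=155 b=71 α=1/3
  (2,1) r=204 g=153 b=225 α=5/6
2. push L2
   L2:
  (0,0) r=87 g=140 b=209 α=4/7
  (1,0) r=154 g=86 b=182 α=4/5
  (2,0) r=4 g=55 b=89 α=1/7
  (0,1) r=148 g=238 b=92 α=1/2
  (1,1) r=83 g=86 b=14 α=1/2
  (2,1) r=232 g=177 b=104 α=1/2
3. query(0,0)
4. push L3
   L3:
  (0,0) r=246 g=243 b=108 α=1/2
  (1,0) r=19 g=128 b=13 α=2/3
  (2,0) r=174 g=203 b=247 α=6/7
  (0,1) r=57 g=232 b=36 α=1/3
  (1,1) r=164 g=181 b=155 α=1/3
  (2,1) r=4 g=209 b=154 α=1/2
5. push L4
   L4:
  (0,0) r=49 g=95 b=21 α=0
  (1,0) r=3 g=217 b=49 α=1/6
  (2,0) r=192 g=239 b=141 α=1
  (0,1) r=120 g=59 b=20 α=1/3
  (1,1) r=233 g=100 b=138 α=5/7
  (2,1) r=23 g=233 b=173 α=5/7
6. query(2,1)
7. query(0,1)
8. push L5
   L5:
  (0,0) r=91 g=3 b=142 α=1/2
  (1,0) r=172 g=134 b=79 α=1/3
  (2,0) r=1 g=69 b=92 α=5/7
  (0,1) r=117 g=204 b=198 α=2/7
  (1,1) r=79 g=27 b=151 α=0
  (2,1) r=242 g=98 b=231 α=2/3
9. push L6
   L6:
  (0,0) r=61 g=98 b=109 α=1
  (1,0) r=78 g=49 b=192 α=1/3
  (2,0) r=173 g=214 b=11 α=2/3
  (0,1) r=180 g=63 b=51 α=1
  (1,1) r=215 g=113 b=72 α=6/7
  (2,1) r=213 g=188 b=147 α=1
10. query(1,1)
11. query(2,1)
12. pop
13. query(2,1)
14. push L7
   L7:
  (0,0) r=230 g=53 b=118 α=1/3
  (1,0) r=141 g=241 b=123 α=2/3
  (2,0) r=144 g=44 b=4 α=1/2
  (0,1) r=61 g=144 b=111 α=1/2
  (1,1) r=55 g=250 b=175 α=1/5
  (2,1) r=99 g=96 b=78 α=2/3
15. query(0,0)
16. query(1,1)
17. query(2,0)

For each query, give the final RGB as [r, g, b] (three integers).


at x=0,y=0 over L1,L2:
+L1 (α=3/4) → [147/2, 33, 657/4]
+L2 (α=4/7) → [1137/14, 659/7, 5315/28]
= [81, 94, 190]

at x=2,y=1 over L1,L2,L3,L4:
after L1 α=5/6: [170, 255/2, 375/2]
after L2 α=1/2: [201, 609/4, 583/4]
after L3 α=1/2: [205/2, 1445/8, 1199/8]
after L4 α=5/7: [320/7, 6105/28, 4659/28]
rounded: [46, 218, 166]

at x=0,y=1 over L1,L2,L3,L4:
L1 α=1/5: [121/5, 187/5, 197/5]
L2 α=1/2: [861/10, 1377/10, 657/10]
L3 α=1/3: [382/5, 2537/15, 279/5]
L4 α=1/3: [1364/15, 5959/45, 658/15]
→ [91, 132, 44]

query (1,1) [L1,L2,L3,L4,L5,L6] — begin 0,0,0
L1 α=1/3: [113/3, 155/3, 71/3]
L2 α=1/2: [181/3, 413/6, 113/6]
L3 α=1/3: [854/9, 956/9, 578/9]
L4 α=5/7: [12193/63, 916/9, 7366/63]
L5 α=0: [12193/63, 916/9, 7366/63]
L6 α=6/7: [93463/441, 7018/63, 34582/441]
= [212, 111, 78]

at x=2,y=1 over L1,L2,L3,L4,L5,L6:
after L1 α=5/6: [170, 255/2, 375/2]
after L2 α=1/2: [201, 609/4, 583/4]
after L3 α=1/2: [205/2, 1445/8, 1199/8]
after L4 α=5/7: [320/7, 6105/28, 4659/28]
after L5 α=2/3: [1236/7, 11593/84, 5865/28]
after L6 α=1: [213, 188, 147]
→ [213, 188, 147]

query (2,1) [L1,L2,L3,L4,L5] — begin 0,0,0
L1 α=5/6: [170, 255/2, 375/2]
L2 α=1/2: [201, 609/4, 583/4]
L3 α=1/2: [205/2, 1445/8, 1199/8]
L4 α=5/7: [320/7, 6105/28, 4659/28]
L5 α=2/3: [1236/7, 11593/84, 5865/28]
= [177, 138, 209]

query (0,0) [L1,L2,L3,L4,L5,L7] — begin 0,0,0
+L1 (α=3/4) → [147/2, 33, 657/4]
+L2 (α=4/7) → [1137/14, 659/7, 5315/28]
+L3 (α=1/2) → [4581/28, 1180/7, 8339/56]
+L4 (α=0) → [4581/28, 1180/7, 8339/56]
+L5 (α=1/2) → [7129/56, 1201/14, 16291/112]
+L7 (α=1/3) → [4523/28, 524/7, 7633/56]
= [162, 75, 136]

(1,1) stack=L1,L2,L3,L4,L5,L7; from [0,0,0]:
after L1 α=1/3: [113/3, 155/3, 71/3]
after L2 α=1/2: [181/3, 413/6, 113/6]
after L3 α=1/3: [854/9, 956/9, 578/9]
after L4 α=5/7: [12193/63, 916/9, 7366/63]
after L5 α=0: [12193/63, 916/9, 7366/63]
after L7 α=1/5: [52237/315, 5914/45, 40489/315]
= [166, 131, 129]

query (2,0) [L1,L2,L3,L4,L5,L7] — begin 0,0,0
after L1 α=1: [167, 87, 75]
after L2 α=1/7: [1006/7, 577/7, 77]
after L3 α=6/7: [8314/49, 9103/49, 1559/7]
after L4 α=1: [192, 239, 141]
after L5 α=5/7: [389/7, 823/7, 106]
after L7 α=1/2: [1397/14, 1131/14, 55]
→ [100, 81, 55]


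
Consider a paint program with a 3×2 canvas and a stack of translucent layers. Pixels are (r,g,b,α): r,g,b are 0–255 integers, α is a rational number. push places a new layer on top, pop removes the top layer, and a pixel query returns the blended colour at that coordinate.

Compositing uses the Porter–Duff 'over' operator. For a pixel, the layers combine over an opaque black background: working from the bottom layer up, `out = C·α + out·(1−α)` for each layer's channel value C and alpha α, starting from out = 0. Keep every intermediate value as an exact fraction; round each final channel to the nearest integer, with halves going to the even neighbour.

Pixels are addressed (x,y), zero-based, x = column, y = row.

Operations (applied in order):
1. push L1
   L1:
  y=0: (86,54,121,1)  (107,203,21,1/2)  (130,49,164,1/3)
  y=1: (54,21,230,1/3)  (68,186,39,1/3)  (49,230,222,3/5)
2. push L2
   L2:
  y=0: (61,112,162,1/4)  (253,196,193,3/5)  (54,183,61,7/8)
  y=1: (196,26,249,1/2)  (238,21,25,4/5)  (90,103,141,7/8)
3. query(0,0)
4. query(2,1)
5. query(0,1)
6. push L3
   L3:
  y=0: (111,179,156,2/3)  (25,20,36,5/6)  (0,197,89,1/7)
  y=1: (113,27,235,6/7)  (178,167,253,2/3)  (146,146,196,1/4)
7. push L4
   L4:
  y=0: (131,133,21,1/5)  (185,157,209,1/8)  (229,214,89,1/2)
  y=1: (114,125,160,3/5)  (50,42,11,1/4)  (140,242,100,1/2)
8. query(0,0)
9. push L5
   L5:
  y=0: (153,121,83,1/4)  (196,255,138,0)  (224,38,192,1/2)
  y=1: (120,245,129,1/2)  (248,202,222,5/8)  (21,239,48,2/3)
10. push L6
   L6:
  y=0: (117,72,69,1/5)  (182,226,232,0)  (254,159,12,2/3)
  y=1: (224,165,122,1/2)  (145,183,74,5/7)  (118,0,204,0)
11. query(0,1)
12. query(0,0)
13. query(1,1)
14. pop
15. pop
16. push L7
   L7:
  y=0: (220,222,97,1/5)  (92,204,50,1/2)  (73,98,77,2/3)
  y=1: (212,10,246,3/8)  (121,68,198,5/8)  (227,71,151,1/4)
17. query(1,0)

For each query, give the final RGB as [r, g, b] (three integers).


(0,0) stack=L1,L2; from [0,0,0]:
L1 α=1: [86, 54, 121]
L2 α=1/4: [319/4, 137/2, 525/4]
= [80, 68, 131]

(2,1) stack=L1,L2; from [0,0,0]:
+L1 (α=3/5) → [147/5, 138, 666/5]
+L2 (α=7/8) → [3297/40, 859/8, 5601/40]
rounded: [82, 107, 140]

at x=0,y=1 over L1,L2:
L1 α=1/3: [18, 7, 230/3]
L2 α=1/2: [107, 33/2, 977/6]
= [107, 16, 163]

query (0,0) [L1,L2,L3,L4] — begin 0,0,0
L1 α=1: [86, 54, 121]
L2 α=1/4: [319/4, 137/2, 525/4]
L3 α=2/3: [1207/12, 853/6, 591/4]
L4 α=1/5: [320/3, 421/3, 612/5]
= [107, 140, 122]

at x=0,y=1 over L1,L2,L3,L4,L5,L6:
+L1 (α=1/3) → [18, 7, 230/3]
+L2 (α=1/2) → [107, 33/2, 977/6]
+L3 (α=6/7) → [785/7, 51/2, 9437/42]
+L4 (α=3/5) → [3964/35, 426/5, 19517/105]
+L5 (α=1/2) → [4082/35, 1651/10, 16531/105]
+L6 (α=1/2) → [5961/35, 3301/20, 29341/210]
= [170, 165, 140]

at x=0,y=0 over L1,L2,L3,L4,L5,L6:
after L1 α=1: [86, 54, 121]
after L2 α=1/4: [319/4, 137/2, 525/4]
after L3 α=2/3: [1207/12, 853/6, 591/4]
after L4 α=1/5: [320/3, 421/3, 612/5]
after L5 α=1/4: [473/4, 271/2, 2251/20]
after L6 α=1/5: [118, 614/5, 2596/25]
→ [118, 123, 104]

query (1,1) [L1,L2,L3,L4,L5,L6] — begin 0,0,0
L1 α=1/3: [68/3, 62, 13]
L2 α=4/5: [2924/15, 146/5, 113/5]
L3 α=2/3: [8264/45, 1816/15, 881/5]
L4 α=1/4: [4507/30, 1013/10, 1349/10]
L5 α=5/8: [16907/80, 13139/80, 15147/80]
L6 α=5/7: [45907/280, 49739/280, 29947/280]
rounded: [164, 178, 107]

query (1,0) [L1,L2,L3,L4,L7] — begin 0,0,0
L1 α=1/2: [107/2, 203/2, 21/2]
L2 α=3/5: [866/5, 791/5, 120]
L3 α=5/6: [497/10, 1291/30, 50]
L4 α=1/8: [5329/80, 13747/240, 559/8]
L7 α=1/2: [12689/160, 62707/480, 959/16]
→ [79, 131, 60]


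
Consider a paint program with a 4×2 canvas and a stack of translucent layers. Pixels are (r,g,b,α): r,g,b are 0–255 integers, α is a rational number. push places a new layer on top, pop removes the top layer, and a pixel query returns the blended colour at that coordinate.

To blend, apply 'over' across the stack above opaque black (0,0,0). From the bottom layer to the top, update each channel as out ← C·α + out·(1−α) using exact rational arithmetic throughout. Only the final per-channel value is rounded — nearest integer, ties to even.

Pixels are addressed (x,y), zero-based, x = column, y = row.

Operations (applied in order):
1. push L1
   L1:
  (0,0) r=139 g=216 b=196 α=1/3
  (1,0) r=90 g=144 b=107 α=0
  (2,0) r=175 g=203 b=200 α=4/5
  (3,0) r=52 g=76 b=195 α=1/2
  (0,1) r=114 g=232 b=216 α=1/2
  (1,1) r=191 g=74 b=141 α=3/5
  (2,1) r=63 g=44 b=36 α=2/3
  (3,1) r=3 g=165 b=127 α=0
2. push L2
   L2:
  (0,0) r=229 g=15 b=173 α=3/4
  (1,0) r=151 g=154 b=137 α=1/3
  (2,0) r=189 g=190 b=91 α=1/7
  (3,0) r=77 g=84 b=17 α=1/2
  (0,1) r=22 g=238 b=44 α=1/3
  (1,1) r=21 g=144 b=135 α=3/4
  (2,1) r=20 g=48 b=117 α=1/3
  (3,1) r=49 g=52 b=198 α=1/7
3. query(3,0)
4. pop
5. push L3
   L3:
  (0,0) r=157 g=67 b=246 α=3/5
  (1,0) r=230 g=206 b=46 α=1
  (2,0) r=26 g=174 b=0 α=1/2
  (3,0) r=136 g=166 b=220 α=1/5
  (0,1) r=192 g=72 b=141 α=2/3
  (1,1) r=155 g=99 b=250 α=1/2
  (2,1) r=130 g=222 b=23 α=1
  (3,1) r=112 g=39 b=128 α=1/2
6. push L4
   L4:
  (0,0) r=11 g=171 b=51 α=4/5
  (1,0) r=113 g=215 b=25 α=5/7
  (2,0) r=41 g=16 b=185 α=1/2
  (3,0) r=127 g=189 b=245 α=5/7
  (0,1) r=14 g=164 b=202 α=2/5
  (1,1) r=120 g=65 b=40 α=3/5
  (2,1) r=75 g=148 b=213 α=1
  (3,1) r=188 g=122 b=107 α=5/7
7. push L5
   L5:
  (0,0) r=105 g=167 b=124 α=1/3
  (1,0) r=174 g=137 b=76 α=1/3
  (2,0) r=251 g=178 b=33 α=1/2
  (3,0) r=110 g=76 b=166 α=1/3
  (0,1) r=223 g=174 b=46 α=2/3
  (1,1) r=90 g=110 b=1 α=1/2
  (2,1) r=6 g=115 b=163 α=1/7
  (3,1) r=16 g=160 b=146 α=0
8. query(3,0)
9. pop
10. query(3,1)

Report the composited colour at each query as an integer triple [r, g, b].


query (3,0) [L1,L2] — begin 0,0,0
after L1 α=1/2: [26, 38, 195/2]
after L2 α=1/2: [103/2, 61, 229/4]
→ [52, 61, 57]

at x=3,y=0 over L1,L3,L4,L5:
L1 α=1/2: [26, 38, 195/2]
L3 α=1/5: [48, 318/5, 122]
L4 α=5/7: [731/7, 5361/35, 1469/7]
L5 α=1/3: [744/7, 13382/105, 4100/21]
= [106, 127, 195]

query (3,1) [L1,L3,L4] — begin 0,0,0
after L1 α=0: [0, 0, 0]
after L3 α=1/2: [56, 39/2, 64]
after L4 α=5/7: [1052/7, 649/7, 663/7]
= [150, 93, 95]
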